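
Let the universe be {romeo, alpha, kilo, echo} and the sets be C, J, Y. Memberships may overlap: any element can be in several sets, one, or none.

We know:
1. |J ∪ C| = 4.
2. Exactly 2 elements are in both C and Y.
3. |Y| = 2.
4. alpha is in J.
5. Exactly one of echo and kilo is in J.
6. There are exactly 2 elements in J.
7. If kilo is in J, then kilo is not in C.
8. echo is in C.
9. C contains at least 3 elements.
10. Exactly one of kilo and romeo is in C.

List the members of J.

J = {alpha, kilo}

From (4): alpha ∈ J.
From (8): echo ∈ C.
Suppose romeo ∈ J: no assignment then satisfies all the clues, so romeo ∉ J.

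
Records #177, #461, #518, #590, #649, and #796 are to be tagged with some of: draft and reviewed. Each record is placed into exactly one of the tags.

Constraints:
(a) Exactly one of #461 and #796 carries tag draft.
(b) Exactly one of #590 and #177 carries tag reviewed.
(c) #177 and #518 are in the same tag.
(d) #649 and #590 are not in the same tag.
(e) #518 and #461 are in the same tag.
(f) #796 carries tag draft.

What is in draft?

From (f): #796 ∈ draft.
(a) (exactly one): #461 ∉ draft.
(e): #518 matches #461: #518 ∉ draft.
Only one tag left: #461 ∈ reviewed.
Only one tag left: #518 ∈ reviewed.
(c): #177 matches #518: #177 ∉ draft.
(c): #177 matches #518: #177 ∈ reviewed.
(b) (exactly one): #590 ∉ reviewed.
Only one tag left: #590 ∈ draft.
(d): #649 ∉ draft.
Only one tag left: #649 ∈ reviewed.

draft = {#590, #796}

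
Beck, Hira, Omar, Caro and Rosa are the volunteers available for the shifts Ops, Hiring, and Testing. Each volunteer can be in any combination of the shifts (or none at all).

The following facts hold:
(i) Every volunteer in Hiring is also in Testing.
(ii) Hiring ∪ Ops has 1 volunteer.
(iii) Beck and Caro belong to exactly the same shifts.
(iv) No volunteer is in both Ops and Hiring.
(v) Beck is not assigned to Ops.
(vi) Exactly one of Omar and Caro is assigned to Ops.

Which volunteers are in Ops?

Ops = {Omar}

From (v): Beck ∉ Ops.
(iii): Caro matches Beck: Caro ∉ Ops.
(vi) (exactly one): Omar ∈ Ops.
(iv) (disjoint): Omar ∉ Hiring.
Suppose Hira ∈ Ops: no assignment then satisfies all the clues, so Hira ∉ Ops.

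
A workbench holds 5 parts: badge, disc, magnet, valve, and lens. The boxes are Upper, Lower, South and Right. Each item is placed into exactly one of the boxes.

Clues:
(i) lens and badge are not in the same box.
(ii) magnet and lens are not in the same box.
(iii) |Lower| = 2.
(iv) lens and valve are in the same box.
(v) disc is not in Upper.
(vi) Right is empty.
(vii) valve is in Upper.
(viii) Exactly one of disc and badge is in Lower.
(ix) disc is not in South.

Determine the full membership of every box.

From (v): disc ∉ Upper.
From (vii): valve ∈ Upper.
From (ix): disc ∉ South.
(iv): lens matches valve: lens ∈ Upper.
(vi): Right already has 0, so the rest are out.
Only one box left: disc ∈ Lower.
(i): badge ∉ Upper.
(ii): magnet ∉ Upper.
(viii) (exactly one): badge ∉ Lower.
Only one box left: badge ∈ South.
(iii): only 2 candidates remain for Lower, so all are in.

Upper = {lens, valve}; Lower = {disc, magnet}; South = {badge}; Right = {}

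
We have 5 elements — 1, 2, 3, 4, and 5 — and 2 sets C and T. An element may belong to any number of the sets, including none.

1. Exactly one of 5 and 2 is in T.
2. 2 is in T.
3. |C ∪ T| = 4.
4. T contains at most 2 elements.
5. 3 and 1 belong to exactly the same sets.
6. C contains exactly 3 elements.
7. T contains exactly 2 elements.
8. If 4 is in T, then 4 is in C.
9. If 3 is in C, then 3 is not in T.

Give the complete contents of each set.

C = {1, 3, 4}; T = {2, 4}

From (2): 2 ∈ T.
(1) (exactly one): 5 ∉ T.
Suppose 1 ∉ C: no assignment then satisfies all the clues, so 1 ∈ C.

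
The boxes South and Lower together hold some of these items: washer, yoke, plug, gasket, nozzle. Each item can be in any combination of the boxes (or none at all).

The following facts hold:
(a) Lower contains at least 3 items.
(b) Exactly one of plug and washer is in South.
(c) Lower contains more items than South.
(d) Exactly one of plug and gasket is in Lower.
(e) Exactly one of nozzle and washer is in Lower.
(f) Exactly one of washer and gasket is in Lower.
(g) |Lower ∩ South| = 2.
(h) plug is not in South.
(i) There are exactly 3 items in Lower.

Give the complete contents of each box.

South = {washer, yoke}; Lower = {plug, washer, yoke}

From (h): plug ∉ South.
(b) (exactly one): washer ∈ South.
Suppose washer ∉ Lower: no assignment then satisfies all the clues, so washer ∈ Lower.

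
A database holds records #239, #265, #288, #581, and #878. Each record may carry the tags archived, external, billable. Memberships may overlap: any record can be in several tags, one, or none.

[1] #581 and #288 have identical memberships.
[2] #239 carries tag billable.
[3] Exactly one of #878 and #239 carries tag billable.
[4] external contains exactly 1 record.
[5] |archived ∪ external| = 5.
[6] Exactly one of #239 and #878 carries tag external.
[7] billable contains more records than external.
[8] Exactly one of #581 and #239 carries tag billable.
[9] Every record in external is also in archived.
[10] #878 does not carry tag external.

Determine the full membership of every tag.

archived = {#239, #265, #288, #581, #878}; external = {#239}; billable = {#239, #265}

From (2): #239 ∈ billable.
From (10): #878 ∉ external.
(3) (exactly one): #878 ∉ billable.
(6) (exactly one): #239 ∈ external.
(8) (exactly one): #581 ∉ billable.
(9) with #239 ∈ external: #239 ∈ archived.
(1): #288 matches #581: #288 ∉ billable.
(4): external already has 1, so the rest are out.
Suppose #265 ∉ archived: no assignment then satisfies all the clues, so #265 ∈ archived.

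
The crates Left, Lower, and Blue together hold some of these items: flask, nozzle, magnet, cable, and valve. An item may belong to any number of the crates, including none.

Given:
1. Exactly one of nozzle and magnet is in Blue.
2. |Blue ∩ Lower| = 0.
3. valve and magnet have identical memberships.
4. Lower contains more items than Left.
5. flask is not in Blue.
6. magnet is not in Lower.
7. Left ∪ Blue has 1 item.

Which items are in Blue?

Blue = {nozzle}

From (5): flask ∉ Blue.
From (6): magnet ∉ Lower.
(3): valve matches magnet: valve ∉ Lower.
Suppose nozzle ∉ Blue: no assignment then satisfies all the clues, so nozzle ∈ Blue.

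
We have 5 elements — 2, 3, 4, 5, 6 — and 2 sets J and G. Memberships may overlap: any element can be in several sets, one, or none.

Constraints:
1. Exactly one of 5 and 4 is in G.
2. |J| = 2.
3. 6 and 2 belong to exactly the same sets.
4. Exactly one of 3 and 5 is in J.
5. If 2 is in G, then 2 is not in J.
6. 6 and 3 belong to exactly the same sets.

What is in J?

J = {4, 5}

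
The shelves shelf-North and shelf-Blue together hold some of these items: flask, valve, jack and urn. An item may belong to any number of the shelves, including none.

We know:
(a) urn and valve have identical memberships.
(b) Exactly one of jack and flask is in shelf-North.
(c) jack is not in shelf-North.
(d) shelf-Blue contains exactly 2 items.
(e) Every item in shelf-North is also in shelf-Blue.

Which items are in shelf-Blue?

shelf-Blue = {flask, jack}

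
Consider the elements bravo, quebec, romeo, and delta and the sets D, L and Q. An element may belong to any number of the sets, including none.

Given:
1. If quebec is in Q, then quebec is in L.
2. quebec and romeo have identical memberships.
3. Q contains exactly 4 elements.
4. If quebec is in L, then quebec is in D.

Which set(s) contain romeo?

romeo: D, L, Q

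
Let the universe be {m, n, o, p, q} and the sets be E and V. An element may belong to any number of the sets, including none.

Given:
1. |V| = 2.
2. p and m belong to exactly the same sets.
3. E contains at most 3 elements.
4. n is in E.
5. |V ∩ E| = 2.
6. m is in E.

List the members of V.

From (4): n ∈ E.
From (6): m ∈ E.
(2): p matches m: p ∈ E.
(3): E already has 3, so the rest are out.
Suppose m ∉ V: no assignment then satisfies all the clues, so m ∈ V.

V = {m, p}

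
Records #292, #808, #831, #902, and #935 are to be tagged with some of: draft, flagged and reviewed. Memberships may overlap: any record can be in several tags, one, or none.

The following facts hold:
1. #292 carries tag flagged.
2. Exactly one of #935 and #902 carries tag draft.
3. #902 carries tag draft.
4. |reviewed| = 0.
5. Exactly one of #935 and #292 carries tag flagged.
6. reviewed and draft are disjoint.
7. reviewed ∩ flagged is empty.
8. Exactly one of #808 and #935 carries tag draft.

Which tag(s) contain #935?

From (1): #292 ∈ flagged.
From (3): #902 ∈ draft.
(2) (exactly one): #935 ∉ draft.
(4): reviewed already has 0, so the rest are out.
(5) (exactly one): #935 ∉ flagged.
(8) (exactly one): #808 ∈ draft.

#935: none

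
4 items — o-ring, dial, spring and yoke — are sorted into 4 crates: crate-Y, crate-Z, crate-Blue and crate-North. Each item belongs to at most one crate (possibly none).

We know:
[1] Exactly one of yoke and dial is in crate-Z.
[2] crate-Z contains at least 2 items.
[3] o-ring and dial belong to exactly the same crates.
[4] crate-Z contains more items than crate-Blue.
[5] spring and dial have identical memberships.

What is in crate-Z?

crate-Z = {dial, o-ring, spring}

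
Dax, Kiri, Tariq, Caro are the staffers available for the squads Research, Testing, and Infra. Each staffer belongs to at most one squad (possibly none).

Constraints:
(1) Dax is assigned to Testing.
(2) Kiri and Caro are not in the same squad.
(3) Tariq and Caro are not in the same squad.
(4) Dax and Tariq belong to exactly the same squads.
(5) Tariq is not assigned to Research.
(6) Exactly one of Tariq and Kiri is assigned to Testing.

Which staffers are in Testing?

Testing = {Dax, Tariq}

From (1): Dax ∈ Testing.
From (5): Tariq ∉ Research.
(4): Tariq matches Dax: Tariq ∈ Testing.
(6) (exactly one): Kiri ∉ Testing.
(3): Caro ∉ Testing.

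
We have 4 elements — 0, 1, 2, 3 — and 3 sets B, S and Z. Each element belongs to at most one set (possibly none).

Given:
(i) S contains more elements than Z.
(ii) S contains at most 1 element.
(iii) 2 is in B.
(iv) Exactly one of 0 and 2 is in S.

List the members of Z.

Z = {}

From (iii): 2 ∈ B.
(iv) (exactly one): 0 ∈ S.
(ii): S already has 1, so the rest are out.
Suppose 1 ∈ Z: no assignment then satisfies all the clues, so 1 ∉ Z.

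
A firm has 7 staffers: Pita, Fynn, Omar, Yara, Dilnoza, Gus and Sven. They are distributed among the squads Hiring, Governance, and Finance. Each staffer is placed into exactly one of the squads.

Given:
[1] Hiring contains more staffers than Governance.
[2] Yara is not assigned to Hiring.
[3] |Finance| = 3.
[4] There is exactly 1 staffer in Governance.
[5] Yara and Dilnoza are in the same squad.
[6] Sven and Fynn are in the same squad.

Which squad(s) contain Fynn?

From (2): Yara ∉ Hiring.
(5): Dilnoza matches Yara: Dilnoza ∉ Hiring.
Suppose Fynn ∉ Hiring: no assignment then satisfies all the clues, so Fynn ∈ Hiring.

Fynn: Hiring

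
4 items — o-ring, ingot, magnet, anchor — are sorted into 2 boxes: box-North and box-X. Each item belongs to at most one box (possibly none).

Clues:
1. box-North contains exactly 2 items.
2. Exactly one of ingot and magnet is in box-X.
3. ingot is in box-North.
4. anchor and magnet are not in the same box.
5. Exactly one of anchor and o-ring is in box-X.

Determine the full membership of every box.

box-North = {anchor, ingot}; box-X = {magnet, o-ring}

From (3): ingot ∈ box-North.
(2) (exactly one): magnet ∈ box-X.
(4): anchor ∉ box-X.
(5) (exactly one): o-ring ∈ box-X.
(1): only 2 candidates remain for box-North, so all are in.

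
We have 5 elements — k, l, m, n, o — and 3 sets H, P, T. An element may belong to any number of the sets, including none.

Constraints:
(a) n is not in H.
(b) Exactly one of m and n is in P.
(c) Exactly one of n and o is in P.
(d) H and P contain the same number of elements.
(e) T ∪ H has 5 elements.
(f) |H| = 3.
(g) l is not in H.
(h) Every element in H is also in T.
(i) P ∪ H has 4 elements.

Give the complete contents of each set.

H = {k, m, o}; P = {l, m, o}; T = {k, l, m, n, o}

From (a): n ∉ H.
From (g): l ∉ H.
(f): only 3 candidates remain for H, so all are in.
(h) with k ∈ H: k ∈ T.
(h) with m ∈ H: m ∈ T.
(h) with o ∈ H: o ∈ T.
Suppose k ∈ P: no assignment then satisfies all the clues, so k ∉ P.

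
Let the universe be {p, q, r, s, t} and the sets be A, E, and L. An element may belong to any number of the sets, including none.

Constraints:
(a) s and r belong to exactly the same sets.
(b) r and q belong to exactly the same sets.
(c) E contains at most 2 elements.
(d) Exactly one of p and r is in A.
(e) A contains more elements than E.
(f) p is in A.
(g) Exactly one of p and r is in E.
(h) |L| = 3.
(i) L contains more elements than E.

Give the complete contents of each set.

A = {p, t}; E = {p}; L = {q, r, s}

From (f): p ∈ A.
(d) (exactly one): r ∉ A.
(a): s matches r: s ∉ A.
(b): q matches r: q ∉ A.
Suppose p ∉ E: no assignment then satisfies all the clues, so p ∈ E.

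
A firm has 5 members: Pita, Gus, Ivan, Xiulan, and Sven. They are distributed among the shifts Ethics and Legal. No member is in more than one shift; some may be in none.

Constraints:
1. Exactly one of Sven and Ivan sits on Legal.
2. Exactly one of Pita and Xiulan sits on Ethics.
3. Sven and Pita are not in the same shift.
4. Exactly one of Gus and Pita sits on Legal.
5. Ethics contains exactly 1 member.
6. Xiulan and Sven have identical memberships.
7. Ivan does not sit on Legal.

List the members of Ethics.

Ethics = {Pita}

From (7): Ivan ∉ Legal.
(1) (exactly one): Sven ∈ Legal.
(3): Pita ∉ Legal.
(4) (exactly one): Gus ∈ Legal.
(6): Xiulan matches Sven: Xiulan ∉ Ethics.
(6): Xiulan matches Sven: Xiulan ∈ Legal.
(2) (exactly one): Pita ∈ Ethics.
(5): Ethics already has 1, so the rest are out.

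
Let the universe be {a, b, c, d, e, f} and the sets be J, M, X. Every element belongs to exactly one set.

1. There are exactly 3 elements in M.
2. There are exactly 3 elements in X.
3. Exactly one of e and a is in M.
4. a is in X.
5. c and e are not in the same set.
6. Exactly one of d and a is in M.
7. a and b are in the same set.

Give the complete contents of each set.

J = {}; M = {d, e, f}; X = {a, b, c}

From (4): a ∈ X.
(3) (exactly one): e ∈ M.
(5): c ∉ M.
(6) (exactly one): d ∈ M.
(7): b matches a: b ∉ J.
(7): b matches a: b ∉ M.
(7): b matches a: b ∈ X.
(1): only 3 candidates remain for M, so all are in.
(2): only 3 candidates remain for X, so all are in.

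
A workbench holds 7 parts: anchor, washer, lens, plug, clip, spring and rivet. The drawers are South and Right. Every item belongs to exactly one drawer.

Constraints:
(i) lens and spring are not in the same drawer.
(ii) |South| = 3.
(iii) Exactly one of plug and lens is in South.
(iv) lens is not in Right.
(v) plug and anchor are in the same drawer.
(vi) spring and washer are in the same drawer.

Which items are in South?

South = {clip, lens, rivet}

From (iv): lens ∉ Right.
Only one drawer left: lens ∈ South.
(i): spring ∉ South.
(iii) (exactly one): plug ∉ South.
(v): anchor matches plug: anchor ∉ South.
(vi): washer matches spring: washer ∉ South.
Only one drawer left: anchor ∈ Right.
Only one drawer left: washer ∈ Right.
Only one drawer left: plug ∈ Right.
Only one drawer left: spring ∈ Right.
(ii): only 3 candidates remain for South, so all are in.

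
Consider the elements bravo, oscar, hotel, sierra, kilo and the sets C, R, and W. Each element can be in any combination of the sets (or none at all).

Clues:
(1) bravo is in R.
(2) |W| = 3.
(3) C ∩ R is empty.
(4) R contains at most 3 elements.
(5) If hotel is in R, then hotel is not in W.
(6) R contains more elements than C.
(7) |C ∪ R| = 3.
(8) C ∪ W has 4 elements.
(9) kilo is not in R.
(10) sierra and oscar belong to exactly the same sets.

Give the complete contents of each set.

C = {kilo}; R = {bravo, hotel}; W = {bravo, oscar, sierra}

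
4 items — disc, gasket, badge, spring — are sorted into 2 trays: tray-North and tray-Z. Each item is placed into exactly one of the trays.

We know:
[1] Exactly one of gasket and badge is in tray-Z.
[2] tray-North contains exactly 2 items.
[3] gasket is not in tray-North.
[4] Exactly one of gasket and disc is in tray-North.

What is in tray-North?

From (3): gasket ∉ tray-North.
(4) (exactly one): disc ∈ tray-North.
Only one tray left: gasket ∈ tray-Z.
(1) (exactly one): badge ∉ tray-Z.
Only one tray left: badge ∈ tray-North.
(2): tray-North already has 2, so the rest are out.
Only one tray left: spring ∈ tray-Z.

tray-North = {badge, disc}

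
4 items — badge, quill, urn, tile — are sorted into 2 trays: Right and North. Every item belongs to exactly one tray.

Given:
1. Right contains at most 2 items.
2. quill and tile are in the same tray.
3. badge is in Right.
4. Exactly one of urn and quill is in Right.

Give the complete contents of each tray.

Right = {badge, urn}; North = {quill, tile}

From (3): badge ∈ Right.
Suppose quill ∈ Right: no assignment then satisfies all the clues, so quill ∉ Right.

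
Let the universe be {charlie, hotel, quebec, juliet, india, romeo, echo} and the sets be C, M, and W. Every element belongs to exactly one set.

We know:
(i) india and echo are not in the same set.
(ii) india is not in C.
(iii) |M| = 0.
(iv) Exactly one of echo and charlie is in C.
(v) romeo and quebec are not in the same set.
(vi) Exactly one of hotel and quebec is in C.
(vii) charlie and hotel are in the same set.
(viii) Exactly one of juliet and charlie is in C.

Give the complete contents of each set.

C = {echo, juliet, quebec}; M = {}; W = {charlie, hotel, india, romeo}

From (ii): india ∉ C.
(iii): M already has 0, so the rest are out.
Only one set left: india ∈ W.
(i): echo ∉ W.
Only one set left: echo ∈ C.
(iv) (exactly one): charlie ∉ C.
(vii): hotel matches charlie: hotel ∉ C.
(viii) (exactly one): juliet ∈ C.
Only one set left: charlie ∈ W.
Only one set left: hotel ∈ W.
(vi) (exactly one): quebec ∈ C.
Only one set left: romeo ∈ W.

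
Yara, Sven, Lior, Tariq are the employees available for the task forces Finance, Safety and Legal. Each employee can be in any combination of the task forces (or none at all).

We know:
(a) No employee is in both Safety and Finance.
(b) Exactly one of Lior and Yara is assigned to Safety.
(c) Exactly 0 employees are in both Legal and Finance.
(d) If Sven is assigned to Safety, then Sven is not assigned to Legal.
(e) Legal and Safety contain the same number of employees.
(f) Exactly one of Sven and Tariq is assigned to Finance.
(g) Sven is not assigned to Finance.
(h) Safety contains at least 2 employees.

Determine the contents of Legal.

Legal = {Lior, Yara}

From (g): Sven ∉ Finance.
(f) (exactly one): Tariq ∈ Finance.
(a) (disjoint): Tariq ∉ Safety.
Suppose Yara ∉ Legal: no assignment then satisfies all the clues, so Yara ∈ Legal.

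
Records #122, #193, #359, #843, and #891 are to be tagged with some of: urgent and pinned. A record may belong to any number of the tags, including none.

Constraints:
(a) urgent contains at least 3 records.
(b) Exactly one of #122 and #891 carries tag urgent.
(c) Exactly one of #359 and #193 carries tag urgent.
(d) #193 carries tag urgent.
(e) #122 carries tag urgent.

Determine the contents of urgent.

From (d): #193 ∈ urgent.
From (e): #122 ∈ urgent.
(b) (exactly one): #891 ∉ urgent.
(c) (exactly one): #359 ∉ urgent.
(a): only 3 candidates remain for urgent, so all are in.

urgent = {#122, #193, #843}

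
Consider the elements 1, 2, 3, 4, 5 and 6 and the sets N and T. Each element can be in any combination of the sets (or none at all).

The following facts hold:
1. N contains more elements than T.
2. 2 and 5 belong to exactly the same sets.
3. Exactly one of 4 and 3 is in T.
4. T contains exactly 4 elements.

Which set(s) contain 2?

2: N, T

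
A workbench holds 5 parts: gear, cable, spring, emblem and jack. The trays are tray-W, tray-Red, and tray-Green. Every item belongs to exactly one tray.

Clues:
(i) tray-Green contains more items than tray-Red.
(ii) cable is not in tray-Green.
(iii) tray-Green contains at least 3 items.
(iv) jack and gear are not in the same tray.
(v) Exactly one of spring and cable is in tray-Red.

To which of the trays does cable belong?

cable: tray-Red

From (ii): cable ∉ tray-Green.
Suppose cable ∈ tray-W: no assignment then satisfies all the clues, so cable ∉ tray-W.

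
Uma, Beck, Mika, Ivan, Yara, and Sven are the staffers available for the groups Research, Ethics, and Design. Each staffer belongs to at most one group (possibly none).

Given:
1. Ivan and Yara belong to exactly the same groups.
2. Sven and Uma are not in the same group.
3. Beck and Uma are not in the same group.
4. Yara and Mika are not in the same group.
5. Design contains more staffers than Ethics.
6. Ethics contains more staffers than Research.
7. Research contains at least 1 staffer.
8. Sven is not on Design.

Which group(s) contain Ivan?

Ivan: Design

From (8): Sven ∉ Design.
Suppose Ivan ∈ Research: no assignment then satisfies all the clues, so Ivan ∉ Research.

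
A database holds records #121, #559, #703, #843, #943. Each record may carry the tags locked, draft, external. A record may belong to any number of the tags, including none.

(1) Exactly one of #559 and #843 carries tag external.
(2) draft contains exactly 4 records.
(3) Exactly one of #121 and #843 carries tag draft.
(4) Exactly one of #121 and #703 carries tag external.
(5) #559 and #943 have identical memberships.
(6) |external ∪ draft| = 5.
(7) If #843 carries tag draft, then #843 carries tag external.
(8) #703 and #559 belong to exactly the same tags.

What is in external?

external = {#121, #843}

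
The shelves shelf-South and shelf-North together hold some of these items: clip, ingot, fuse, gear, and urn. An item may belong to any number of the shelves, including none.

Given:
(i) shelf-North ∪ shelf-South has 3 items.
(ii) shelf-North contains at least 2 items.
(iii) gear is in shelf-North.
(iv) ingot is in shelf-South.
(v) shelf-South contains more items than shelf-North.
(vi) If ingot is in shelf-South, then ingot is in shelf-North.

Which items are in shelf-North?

From (iii): gear ∈ shelf-North.
From (iv): ingot ∈ shelf-South.
(vi): ingot ∈ shelf-North.
Suppose clip ∈ shelf-North: no assignment then satisfies all the clues, so clip ∉ shelf-North.

shelf-North = {gear, ingot}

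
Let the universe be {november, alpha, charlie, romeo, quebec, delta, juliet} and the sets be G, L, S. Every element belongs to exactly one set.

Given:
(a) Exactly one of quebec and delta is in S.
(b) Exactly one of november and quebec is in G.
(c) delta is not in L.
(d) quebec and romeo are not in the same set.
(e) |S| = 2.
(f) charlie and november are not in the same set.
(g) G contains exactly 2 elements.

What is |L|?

3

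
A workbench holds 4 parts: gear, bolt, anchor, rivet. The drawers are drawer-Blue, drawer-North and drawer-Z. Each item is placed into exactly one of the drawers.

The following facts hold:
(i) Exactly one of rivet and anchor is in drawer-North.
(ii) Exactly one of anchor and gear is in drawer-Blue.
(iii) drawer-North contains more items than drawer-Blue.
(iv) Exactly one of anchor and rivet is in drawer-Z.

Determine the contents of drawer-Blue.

drawer-Blue = {gear}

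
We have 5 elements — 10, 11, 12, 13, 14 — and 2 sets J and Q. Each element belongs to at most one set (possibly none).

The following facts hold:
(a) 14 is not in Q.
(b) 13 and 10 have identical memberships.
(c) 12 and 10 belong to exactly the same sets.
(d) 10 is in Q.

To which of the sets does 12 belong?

12: Q

From (a): 14 ∉ Q.
From (d): 10 ∈ Q.
(b): 13 matches 10: 13 ∉ J.
(b): 13 matches 10: 13 ∈ Q.
(c): 12 matches 10: 12 ∉ J.
(c): 12 matches 10: 12 ∈ Q.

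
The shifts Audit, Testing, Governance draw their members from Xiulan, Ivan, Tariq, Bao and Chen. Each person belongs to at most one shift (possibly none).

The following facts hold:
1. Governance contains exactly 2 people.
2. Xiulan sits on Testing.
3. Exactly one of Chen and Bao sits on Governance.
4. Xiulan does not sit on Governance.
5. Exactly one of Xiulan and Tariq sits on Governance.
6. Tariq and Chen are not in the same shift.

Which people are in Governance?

Governance = {Bao, Tariq}

From (2): Xiulan ∈ Testing.
(5) (exactly one): Tariq ∈ Governance.
(6): Chen ∉ Governance.
(3) (exactly one): Bao ∈ Governance.
(1): Governance already has 2, so the rest are out.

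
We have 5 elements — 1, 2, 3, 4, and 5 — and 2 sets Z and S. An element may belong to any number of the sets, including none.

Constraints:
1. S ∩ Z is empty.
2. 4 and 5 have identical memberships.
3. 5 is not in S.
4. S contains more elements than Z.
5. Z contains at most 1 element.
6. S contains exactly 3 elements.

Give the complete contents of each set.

Z = {}; S = {1, 2, 3}

From (3): 5 ∉ S.
(2): 4 matches 5: 4 ∉ S.
(6): only 3 candidates remain for S, so all are in.
(1) (disjoint): 1 ∉ Z.
(1) (disjoint): 2 ∉ Z.
(1) (disjoint): 3 ∉ Z.
Suppose 4 ∈ Z: no assignment then satisfies all the clues, so 4 ∉ Z.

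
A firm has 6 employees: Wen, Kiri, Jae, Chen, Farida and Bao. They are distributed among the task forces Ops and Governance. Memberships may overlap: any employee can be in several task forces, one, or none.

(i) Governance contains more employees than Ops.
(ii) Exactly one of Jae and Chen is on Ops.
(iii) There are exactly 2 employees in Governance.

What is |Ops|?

1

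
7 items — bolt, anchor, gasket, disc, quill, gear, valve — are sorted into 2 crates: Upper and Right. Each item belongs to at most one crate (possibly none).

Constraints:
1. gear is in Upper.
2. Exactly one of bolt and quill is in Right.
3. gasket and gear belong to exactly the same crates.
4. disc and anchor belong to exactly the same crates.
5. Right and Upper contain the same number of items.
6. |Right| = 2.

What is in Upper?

Upper = {gasket, gear}

From (1): gear ∈ Upper.
(3): gasket matches gear: gasket ∈ Upper.
Suppose bolt ∈ Upper: no assignment then satisfies all the clues, so bolt ∉ Upper.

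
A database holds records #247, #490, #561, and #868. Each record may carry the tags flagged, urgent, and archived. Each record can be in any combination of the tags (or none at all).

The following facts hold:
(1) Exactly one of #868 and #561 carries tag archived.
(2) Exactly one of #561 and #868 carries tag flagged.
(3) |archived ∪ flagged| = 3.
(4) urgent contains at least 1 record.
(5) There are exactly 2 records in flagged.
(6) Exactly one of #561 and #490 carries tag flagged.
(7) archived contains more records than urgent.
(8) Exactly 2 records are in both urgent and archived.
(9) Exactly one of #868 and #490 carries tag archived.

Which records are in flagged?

flagged = {#247, #561}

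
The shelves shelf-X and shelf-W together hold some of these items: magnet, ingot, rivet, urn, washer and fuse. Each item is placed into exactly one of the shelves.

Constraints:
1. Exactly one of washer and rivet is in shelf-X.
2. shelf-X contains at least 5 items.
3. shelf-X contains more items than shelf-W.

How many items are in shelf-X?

5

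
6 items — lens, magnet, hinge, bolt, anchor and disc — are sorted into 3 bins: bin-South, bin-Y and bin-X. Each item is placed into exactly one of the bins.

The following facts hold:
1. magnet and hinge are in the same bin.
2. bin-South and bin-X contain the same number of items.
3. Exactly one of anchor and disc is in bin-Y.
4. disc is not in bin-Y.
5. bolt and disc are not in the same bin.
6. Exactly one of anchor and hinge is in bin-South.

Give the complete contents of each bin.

bin-South = {hinge, magnet}; bin-Y = {anchor, bolt}; bin-X = {disc, lens}

From (4): disc ∉ bin-Y.
(3) (exactly one): anchor ∈ bin-Y.
(6) (exactly one): hinge ∈ bin-South.
(1): magnet matches hinge: magnet ∈ bin-South.
Suppose lens ∈ bin-South: no assignment then satisfies all the clues, so lens ∉ bin-South.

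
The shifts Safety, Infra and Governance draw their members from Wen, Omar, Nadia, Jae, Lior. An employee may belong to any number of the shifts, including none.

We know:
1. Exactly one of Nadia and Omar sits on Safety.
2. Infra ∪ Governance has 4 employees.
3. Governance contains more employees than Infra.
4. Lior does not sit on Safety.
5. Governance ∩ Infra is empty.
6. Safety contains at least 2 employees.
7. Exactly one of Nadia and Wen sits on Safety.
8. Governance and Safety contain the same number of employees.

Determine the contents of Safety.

Safety = {Jae, Omar, Wen}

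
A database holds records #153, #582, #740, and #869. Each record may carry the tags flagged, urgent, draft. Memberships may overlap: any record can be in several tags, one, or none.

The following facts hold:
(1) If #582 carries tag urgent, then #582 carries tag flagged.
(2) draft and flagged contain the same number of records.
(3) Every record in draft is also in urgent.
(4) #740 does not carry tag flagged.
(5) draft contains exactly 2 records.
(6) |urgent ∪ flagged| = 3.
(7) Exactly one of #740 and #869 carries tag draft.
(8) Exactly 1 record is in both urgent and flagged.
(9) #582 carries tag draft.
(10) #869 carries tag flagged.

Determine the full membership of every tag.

flagged = {#582, #869}; urgent = {#582, #740}; draft = {#582, #740}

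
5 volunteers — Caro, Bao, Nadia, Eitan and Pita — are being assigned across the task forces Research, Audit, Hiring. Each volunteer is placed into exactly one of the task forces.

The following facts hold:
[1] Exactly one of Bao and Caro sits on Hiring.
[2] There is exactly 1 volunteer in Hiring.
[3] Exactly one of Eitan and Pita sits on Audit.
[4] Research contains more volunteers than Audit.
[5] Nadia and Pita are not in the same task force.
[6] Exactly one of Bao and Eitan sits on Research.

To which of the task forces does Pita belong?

Pita: Audit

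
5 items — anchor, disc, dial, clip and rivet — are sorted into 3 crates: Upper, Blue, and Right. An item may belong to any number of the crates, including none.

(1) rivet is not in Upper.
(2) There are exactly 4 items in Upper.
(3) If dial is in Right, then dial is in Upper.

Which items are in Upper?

From (1): rivet ∉ Upper.
(2): only 4 candidates remain for Upper, so all are in.

Upper = {anchor, clip, dial, disc}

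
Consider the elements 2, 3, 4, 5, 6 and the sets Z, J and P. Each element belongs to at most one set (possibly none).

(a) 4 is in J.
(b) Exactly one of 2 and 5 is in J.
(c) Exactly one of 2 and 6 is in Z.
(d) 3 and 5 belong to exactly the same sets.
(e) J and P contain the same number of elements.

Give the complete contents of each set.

Z = {6}; J = {2, 4}; P = {3, 5}

From (a): 4 ∈ J.
Suppose 2 ∈ Z: no assignment then satisfies all the clues, so 2 ∉ Z.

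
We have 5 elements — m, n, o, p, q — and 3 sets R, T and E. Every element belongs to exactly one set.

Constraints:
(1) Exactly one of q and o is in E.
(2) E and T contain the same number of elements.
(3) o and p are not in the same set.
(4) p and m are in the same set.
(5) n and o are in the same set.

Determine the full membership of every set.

R = {q}; T = {m, p}; E = {n, o}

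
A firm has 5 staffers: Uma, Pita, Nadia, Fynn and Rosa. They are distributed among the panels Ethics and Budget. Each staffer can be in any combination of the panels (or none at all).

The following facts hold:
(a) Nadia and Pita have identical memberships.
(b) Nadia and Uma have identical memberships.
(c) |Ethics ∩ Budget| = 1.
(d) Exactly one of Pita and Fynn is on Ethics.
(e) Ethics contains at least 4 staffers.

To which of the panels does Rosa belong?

Rosa: Budget, Ethics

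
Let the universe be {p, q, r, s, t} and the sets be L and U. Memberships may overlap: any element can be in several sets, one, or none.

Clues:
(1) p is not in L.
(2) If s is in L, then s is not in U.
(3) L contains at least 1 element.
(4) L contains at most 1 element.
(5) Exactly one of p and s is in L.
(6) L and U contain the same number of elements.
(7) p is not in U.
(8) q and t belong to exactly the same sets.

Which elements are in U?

U = {r}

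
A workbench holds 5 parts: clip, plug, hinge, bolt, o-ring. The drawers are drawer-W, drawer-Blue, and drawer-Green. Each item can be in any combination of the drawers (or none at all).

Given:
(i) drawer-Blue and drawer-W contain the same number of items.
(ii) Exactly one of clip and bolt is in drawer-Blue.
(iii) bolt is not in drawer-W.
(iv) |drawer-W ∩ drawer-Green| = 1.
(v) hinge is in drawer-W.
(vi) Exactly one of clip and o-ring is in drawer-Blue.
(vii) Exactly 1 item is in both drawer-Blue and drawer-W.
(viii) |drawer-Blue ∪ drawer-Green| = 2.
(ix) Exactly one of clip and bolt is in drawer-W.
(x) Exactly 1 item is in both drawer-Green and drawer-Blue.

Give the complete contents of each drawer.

drawer-W = {clip, hinge}; drawer-Blue = {clip, plug}; drawer-Green = {clip}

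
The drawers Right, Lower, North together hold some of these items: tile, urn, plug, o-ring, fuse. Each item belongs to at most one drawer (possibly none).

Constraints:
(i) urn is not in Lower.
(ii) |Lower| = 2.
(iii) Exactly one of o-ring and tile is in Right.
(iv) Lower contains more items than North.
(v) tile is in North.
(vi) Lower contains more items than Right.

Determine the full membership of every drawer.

Right = {o-ring}; Lower = {fuse, plug}; North = {tile}

From (i): urn ∉ Lower.
From (v): tile ∈ North.
(iii) (exactly one): o-ring ∈ Right.
(ii): only 2 candidates remain for Lower, so all are in.
Suppose urn ∈ Right: no assignment then satisfies all the clues, so urn ∉ Right.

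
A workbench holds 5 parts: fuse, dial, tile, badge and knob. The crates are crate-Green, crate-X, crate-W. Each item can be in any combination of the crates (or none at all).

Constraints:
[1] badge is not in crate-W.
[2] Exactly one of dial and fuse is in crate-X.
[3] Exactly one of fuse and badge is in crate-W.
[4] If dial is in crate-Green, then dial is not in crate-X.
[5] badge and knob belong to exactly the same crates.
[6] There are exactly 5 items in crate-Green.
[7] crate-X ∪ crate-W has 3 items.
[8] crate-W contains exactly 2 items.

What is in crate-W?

crate-W = {dial, fuse}

From (1): badge ∉ crate-W.
(3) (exactly one): fuse ∈ crate-W.
(5): knob matches badge: knob ∉ crate-W.
(6): only 5 candidates remain for crate-Green, so all are in.
(4): dial ∉ crate-X.
(2) (exactly one): fuse ∈ crate-X.
Suppose dial ∉ crate-W: no assignment then satisfies all the clues, so dial ∈ crate-W.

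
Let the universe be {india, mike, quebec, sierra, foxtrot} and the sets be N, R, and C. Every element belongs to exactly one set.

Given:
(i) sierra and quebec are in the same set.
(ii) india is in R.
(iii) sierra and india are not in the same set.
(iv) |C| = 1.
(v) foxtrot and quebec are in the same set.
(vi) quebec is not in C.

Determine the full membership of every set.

N = {foxtrot, quebec, sierra}; R = {india}; C = {mike}

From (ii): india ∈ R.
From (vi): quebec ∉ C.
(i): sierra matches quebec: sierra ∉ C.
(iii): sierra ∉ R.
(v): foxtrot matches quebec: foxtrot ∉ C.
Only one set left: sierra ∈ N.
(i): quebec matches sierra: quebec ∈ N.
(iv): only 1 candidates remain for C, so all are in.
(v): foxtrot matches quebec: foxtrot ∈ N.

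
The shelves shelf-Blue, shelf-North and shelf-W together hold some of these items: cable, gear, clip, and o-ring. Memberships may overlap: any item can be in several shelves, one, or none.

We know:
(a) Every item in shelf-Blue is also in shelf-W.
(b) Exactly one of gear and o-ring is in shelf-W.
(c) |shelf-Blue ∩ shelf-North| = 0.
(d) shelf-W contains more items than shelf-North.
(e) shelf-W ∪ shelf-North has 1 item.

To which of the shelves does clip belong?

clip: none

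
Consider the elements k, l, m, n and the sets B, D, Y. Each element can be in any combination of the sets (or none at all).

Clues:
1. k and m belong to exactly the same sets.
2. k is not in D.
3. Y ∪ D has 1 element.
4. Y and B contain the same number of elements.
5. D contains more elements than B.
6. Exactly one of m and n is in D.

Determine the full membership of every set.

B = {}; D = {n}; Y = {}

From (2): k ∉ D.
(1): m matches k: m ∉ D.
(6) (exactly one): n ∈ D.
Suppose k ∈ B: no assignment then satisfies all the clues, so k ∉ B.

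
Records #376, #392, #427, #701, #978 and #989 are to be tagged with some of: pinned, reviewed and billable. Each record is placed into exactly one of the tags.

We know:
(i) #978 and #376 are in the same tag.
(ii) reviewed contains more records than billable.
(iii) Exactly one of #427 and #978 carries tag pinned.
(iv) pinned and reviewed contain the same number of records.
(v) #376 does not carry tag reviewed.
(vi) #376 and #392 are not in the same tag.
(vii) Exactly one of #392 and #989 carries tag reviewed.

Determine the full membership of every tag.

pinned = {#376, #978, #989}; reviewed = {#392, #427, #701}; billable = {}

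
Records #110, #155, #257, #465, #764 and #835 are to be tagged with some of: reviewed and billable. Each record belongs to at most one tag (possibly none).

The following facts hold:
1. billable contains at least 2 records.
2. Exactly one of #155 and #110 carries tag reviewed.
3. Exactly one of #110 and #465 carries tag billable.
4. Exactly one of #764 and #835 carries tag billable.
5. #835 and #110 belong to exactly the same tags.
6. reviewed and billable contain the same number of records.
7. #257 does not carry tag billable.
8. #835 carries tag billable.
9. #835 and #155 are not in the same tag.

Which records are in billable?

From (7): #257 ∉ billable.
From (8): #835 ∈ billable.
(4) (exactly one): #764 ∉ billable.
(5): #110 matches #835: #110 ∉ reviewed.
(5): #110 matches #835: #110 ∈ billable.
(9): #155 ∉ billable.
(2) (exactly one): #155 ∈ reviewed.
(3) (exactly one): #465 ∉ billable.

billable = {#110, #835}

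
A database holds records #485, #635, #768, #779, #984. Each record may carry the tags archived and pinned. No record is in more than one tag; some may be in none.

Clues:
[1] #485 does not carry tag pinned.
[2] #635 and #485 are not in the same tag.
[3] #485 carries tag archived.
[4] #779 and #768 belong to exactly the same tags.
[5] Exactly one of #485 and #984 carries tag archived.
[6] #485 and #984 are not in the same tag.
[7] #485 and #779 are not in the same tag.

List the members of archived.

From (1): #485 ∉ pinned.
From (3): #485 ∈ archived.
(2): #635 ∉ archived.
(5) (exactly one): #984 ∉ archived.
(7): #779 ∉ archived.
(4): #768 matches #779: #768 ∉ archived.

archived = {#485}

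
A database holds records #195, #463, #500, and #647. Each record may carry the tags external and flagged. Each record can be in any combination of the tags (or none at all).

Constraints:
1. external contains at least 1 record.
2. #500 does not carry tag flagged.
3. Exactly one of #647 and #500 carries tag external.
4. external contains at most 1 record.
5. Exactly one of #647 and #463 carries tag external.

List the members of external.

external = {#647}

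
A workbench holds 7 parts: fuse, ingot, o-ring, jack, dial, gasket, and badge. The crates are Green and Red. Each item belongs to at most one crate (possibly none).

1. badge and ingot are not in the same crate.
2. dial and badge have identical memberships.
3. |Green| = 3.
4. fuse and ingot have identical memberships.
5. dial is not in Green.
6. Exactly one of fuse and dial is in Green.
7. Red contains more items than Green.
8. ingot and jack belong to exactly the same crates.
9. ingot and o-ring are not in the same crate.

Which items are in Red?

Red = {badge, dial, gasket, o-ring}

From (5): dial ∉ Green.
(2): badge matches dial: badge ∉ Green.
(6) (exactly one): fuse ∈ Green.
(4): ingot matches fuse: ingot ∈ Green.
(8): jack matches ingot: jack ∈ Green.
(9): o-ring ∉ Green.
(3): Green already has 3, so the rest are out.
Suppose o-ring ∉ Red: no assignment then satisfies all the clues, so o-ring ∈ Red.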